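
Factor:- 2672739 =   -  3^2 *296971^1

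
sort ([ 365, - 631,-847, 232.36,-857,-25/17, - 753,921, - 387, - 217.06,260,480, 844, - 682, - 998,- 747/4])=[ - 998, - 857, - 847, - 753, - 682, - 631, - 387, - 217.06 ,-747/4,  -  25/17,  232.36, 260,  365, 480 , 844, 921]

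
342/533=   342/533 = 0.64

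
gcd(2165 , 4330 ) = 2165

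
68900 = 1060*65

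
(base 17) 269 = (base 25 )12e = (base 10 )689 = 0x2b1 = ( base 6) 3105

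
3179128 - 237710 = 2941418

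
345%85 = 5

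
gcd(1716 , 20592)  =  1716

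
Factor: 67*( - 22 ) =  - 1474 = -  2^1*11^1*67^1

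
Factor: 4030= 2^1*5^1*13^1*31^1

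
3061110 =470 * 6513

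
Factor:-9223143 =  - 3^1*3074381^1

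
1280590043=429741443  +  850848600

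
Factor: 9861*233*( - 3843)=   -8829726759 = -3^3*7^1*19^1*61^1*173^1*233^1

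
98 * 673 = 65954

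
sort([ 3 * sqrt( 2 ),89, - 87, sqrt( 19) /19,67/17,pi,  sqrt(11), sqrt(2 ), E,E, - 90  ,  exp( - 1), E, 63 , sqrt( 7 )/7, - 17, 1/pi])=[ - 90, - 87 , - 17, sqrt( 19 ) /19, 1/pi , exp( - 1) , sqrt(7 ) /7,sqrt(2 ), E , E , E, pi, sqrt(11 ),67/17,3*sqrt( 2 ), 63, 89]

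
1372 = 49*28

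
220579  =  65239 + 155340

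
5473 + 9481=14954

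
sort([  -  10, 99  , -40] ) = [ - 40,-10, 99 ] 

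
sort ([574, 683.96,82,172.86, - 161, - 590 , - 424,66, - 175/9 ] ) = [ - 590, - 424, -161, - 175/9, 66, 82, 172.86, 574,683.96]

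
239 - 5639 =-5400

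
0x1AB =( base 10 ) 427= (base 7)1150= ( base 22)j9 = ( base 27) FM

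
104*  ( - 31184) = -3243136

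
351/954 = 39/106 = 0.37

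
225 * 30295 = 6816375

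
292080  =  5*58416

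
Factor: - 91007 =-7^1*13001^1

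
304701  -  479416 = -174715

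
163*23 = 3749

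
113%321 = 113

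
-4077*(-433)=1765341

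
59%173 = 59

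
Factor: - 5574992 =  - 2^4*348437^1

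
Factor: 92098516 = 2^2 * 79^1 * 379^1 * 769^1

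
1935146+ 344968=2280114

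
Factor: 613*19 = 11647 = 19^1*613^1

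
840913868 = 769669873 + 71243995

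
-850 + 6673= 5823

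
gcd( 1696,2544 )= 848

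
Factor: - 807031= -53^1 * 15227^1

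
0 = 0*3507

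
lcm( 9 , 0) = 0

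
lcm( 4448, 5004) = 40032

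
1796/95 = 18 +86/95 = 18.91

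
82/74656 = 41/37328 = 0.00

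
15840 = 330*48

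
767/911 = 767/911 = 0.84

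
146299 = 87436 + 58863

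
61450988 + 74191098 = 135642086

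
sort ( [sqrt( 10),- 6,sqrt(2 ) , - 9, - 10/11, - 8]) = [  -  9, - 8, - 6, - 10/11,sqrt( 2), sqrt(10 ) ] 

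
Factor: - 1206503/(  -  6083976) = 2^( - 3)*3^(-1)*53^( - 1)*71^1*4783^( - 1)*16993^1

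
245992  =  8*30749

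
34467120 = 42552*810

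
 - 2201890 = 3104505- 5306395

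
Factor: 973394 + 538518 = 2^3 * 17^1*11117^1 = 1511912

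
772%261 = 250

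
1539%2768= 1539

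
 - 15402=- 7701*2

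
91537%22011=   3493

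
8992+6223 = 15215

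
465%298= 167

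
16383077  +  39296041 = 55679118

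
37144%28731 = 8413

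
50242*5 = 251210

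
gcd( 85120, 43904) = 896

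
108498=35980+72518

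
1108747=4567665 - 3458918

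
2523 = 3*841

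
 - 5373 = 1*( - 5373)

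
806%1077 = 806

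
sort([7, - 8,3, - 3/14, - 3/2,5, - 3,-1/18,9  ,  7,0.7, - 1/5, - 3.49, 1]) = [ - 8, - 3.49, - 3, - 3/2,- 3/14, - 1/5, - 1/18, 0.7, 1,3, 5, 7,7,9 ]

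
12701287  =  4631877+8069410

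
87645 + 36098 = 123743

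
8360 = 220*38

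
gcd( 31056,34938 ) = 3882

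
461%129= 74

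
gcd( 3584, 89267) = 1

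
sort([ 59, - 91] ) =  [  -  91, 59 ] 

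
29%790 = 29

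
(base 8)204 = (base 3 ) 11220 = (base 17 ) 7d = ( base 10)132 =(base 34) 3u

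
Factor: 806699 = 173^1*4663^1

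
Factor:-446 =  - 2^1 * 223^1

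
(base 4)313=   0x37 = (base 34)1l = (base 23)29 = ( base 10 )55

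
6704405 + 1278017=7982422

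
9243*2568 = 23736024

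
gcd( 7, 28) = 7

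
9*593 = 5337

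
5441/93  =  5441/93 = 58.51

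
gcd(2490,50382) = 6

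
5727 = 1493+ 4234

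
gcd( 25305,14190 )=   15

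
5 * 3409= 17045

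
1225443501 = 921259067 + 304184434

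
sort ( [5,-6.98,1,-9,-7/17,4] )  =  [- 9,-6.98, - 7/17, 1, 4 , 5]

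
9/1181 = 9/1181 = 0.01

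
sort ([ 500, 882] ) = [500, 882 ] 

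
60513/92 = 657 + 3/4 = 657.75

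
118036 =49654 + 68382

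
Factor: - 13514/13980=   -2^( - 1)*3^ (-1)*5^(  -  1)*29^1= -29/30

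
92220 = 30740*3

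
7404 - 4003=3401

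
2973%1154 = 665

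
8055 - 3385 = 4670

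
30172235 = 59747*505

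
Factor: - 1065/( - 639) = 3^(  -  1) * 5^1 = 5/3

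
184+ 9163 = 9347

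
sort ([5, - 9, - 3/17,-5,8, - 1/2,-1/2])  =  [ - 9,-5, - 1/2, - 1/2, - 3/17 , 5,8]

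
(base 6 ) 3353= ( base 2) 1100010101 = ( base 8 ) 1425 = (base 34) n7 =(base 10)789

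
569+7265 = 7834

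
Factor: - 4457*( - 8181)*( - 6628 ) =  - 2^2*3^4*101^1 * 1657^1*4457^1 = - 241674888276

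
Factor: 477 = 3^2 * 53^1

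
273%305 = 273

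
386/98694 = 193/49347  =  0.00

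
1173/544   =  69/32 = 2.16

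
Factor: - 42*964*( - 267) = 2^3*3^2*7^1*89^1*241^1=10810296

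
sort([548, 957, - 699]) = [-699,548,957 ] 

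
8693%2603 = 884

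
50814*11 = 558954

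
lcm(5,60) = 60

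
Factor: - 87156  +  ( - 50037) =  - 137193 = -  3^1*7^1*47^1*139^1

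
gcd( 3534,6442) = 2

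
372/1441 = 372/1441=0.26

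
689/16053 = 689/16053 = 0.04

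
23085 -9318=13767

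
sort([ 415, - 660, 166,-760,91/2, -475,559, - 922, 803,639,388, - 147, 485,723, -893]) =[ - 922 , - 893, - 760, - 660, - 475, - 147,91/2 , 166,  388 , 415,485, 559,  639, 723, 803 ] 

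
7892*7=55244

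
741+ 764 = 1505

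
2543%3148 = 2543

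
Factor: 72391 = 11^1*6581^1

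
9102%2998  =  108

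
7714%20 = 14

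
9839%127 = 60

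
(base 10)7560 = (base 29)8sk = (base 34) 6ic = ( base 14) 2a80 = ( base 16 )1D88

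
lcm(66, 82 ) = 2706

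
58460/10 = 5846 = 5846.00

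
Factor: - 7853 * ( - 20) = 2^2*5^1 * 7853^1 = 157060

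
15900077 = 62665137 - 46765060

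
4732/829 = 5  +  587/829 = 5.71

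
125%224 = 125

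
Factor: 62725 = 5^2 * 13^1*193^1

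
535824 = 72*7442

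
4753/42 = 113 + 1/6 = 113.17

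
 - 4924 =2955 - 7879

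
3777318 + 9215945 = 12993263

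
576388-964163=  - 387775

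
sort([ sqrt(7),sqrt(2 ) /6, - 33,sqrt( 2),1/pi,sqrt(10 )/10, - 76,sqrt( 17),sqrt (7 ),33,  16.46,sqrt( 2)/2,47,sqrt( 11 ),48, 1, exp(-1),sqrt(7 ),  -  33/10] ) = [ - 76, -33, - 33/10, sqrt( 2 )/6,  sqrt( 10 )/10,1/pi,exp( - 1 ),sqrt(2 )/2, 1,sqrt(2), sqrt( 7),sqrt(7 ),sqrt(7 ),sqrt(11), sqrt(17),16.46,33, 47, 48] 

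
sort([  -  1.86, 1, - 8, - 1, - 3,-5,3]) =[ - 8, - 5,-3, - 1.86 , - 1,  1,3] 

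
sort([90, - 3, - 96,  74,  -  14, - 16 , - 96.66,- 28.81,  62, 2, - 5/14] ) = [-96.66, - 96, - 28.81, - 16, - 14, - 3,-5/14 , 2, 62, 74,90] 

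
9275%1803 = 260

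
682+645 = 1327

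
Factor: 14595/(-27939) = - 35/67 = -  5^1*7^1*67^(  -  1 ) 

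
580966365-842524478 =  - 261558113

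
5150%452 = 178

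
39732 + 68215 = 107947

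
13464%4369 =357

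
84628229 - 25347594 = 59280635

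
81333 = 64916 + 16417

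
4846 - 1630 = 3216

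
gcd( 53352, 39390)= 78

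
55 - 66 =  - 11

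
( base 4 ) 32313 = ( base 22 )1l5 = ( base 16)3b7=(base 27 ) 186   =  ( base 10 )951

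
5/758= 5/758 = 0.01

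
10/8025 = 2/1605 = 0.00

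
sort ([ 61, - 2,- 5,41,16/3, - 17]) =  [ - 17,-5, - 2, 16/3, 41,61 ] 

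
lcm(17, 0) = 0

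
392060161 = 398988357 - 6928196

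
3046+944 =3990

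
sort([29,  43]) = [29,43 ]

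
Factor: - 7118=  - 2^1*3559^1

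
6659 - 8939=-2280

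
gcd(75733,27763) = 1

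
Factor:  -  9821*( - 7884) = 77428764 = 2^2*3^3*7^1*23^1*61^1*73^1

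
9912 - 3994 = 5918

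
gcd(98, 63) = 7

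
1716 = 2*858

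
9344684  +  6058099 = 15402783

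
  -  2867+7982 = 5115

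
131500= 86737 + 44763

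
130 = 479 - 349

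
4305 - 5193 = -888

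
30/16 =1 + 7/8 = 1.88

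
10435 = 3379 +7056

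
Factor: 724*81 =2^2*3^4*  181^1 = 58644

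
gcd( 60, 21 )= 3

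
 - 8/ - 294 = 4/147 = 0.03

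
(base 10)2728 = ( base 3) 10202001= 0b101010101000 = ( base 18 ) 87A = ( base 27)3k1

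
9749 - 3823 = 5926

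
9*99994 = 899946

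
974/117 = 8 +38/117 = 8.32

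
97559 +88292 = 185851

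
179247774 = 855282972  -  676035198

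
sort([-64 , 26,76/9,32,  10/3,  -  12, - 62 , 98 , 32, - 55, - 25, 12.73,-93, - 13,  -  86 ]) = [  -  93, - 86, - 64, -62, - 55,-25,- 13,  -  12, 10/3, 76/9 , 12.73, 26, 32  ,  32,98]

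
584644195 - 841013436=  - 256369241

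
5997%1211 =1153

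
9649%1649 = 1404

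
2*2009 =4018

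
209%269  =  209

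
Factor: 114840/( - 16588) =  - 2^1*3^2 * 5^1*13^( - 1) = - 90/13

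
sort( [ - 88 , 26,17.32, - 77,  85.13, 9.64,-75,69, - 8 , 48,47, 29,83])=[ - 88, - 77, - 75,- 8, 9.64,  17.32,26,29,  47,48,69,83 , 85.13 ]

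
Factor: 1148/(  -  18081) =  -4/63 = - 2^2*3^( - 2 )*7^( - 1)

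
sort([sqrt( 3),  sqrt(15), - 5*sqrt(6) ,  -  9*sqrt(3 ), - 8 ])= [-9*sqrt ( 3), - 5*sqrt( 6 ), - 8,sqrt(3), sqrt( 15) ]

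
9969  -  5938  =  4031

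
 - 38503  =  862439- 900942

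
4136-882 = 3254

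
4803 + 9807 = 14610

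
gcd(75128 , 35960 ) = 8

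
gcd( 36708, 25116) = 1932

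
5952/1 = 5952=5952.00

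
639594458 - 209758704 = 429835754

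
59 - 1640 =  - 1581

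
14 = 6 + 8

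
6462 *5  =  32310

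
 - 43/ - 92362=43/92362 = 0.00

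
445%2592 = 445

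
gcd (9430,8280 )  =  230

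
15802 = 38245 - 22443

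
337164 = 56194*6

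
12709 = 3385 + 9324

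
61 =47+14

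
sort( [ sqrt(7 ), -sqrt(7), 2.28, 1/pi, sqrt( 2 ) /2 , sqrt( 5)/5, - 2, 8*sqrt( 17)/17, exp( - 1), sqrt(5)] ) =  [ - sqrt( 7),-2,1/pi, exp(  -  1) , sqrt(5)/5, sqrt( 2)/2, 8 *sqrt(17 ) /17, sqrt(5 ), 2.28, sqrt( 7)]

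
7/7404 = 7/7404 = 0.00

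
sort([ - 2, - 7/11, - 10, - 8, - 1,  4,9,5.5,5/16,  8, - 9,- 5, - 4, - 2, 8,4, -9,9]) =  [ - 10, - 9, - 9, - 8, - 5, - 4,-2,- 2,-1 , - 7/11,5/16, 4,4, 5.5,8,  8,9, 9 ] 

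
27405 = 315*87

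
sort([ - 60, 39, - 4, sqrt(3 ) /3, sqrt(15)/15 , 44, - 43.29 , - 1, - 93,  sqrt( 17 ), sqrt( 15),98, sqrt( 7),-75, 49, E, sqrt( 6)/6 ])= [ - 93,-75, - 60, - 43.29, - 4,- 1, sqrt( 15)/15,sqrt(6)/6,sqrt( 3)/3,sqrt( 7),E, sqrt( 15 ),sqrt( 17), 39,44 , 49, 98]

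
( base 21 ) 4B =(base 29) 38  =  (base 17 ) 5a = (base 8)137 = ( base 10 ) 95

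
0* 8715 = 0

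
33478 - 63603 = - 30125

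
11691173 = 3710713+7980460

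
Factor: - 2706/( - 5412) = 2^( - 1 )= 1/2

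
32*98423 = 3149536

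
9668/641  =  15 + 53/641 = 15.08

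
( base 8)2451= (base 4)110221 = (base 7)3565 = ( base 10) 1321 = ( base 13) 7a8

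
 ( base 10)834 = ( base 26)162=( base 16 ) 342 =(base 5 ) 11314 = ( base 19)25h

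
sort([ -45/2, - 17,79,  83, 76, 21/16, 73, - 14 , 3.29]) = [ - 45/2, - 17, - 14,21/16, 3.29,73, 76,79, 83 ]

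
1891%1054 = 837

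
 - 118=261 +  - 379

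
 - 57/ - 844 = 57/844  =  0.07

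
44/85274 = 22/42637=   0.00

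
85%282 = 85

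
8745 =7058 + 1687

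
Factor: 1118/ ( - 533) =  - 2^1*41^( - 1)*43^1 = - 86/41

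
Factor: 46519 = 11^1*4229^1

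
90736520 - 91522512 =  - 785992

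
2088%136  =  48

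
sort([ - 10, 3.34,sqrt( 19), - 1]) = [  -  10, - 1,3.34, sqrt(19) ]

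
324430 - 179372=145058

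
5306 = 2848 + 2458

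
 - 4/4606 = - 1 + 2301/2303 = - 0.00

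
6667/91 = 73+24/91 = 73.26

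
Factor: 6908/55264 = 2^( - 3 )= 1/8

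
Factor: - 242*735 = - 177870  =  - 2^1*3^1*5^1*7^2*11^2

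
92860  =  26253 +66607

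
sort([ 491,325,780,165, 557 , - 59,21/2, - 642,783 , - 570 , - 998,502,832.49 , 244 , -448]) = [ - 998, - 642, - 570, - 448, - 59 , 21/2,165,244,325,491,502,557,  780,783, 832.49 ]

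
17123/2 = 17123/2 = 8561.50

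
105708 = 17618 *6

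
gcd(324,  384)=12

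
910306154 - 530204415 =380101739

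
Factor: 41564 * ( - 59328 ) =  - 2465908992 = - 2^8*3^2 * 103^1 * 10391^1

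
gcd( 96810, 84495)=15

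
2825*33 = 93225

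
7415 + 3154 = 10569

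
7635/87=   2545/29 = 87.76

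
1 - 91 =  - 90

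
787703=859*917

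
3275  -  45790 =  - 42515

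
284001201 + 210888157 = 494889358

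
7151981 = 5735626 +1416355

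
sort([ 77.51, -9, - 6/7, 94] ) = [-9, -6/7, 77.51, 94 ]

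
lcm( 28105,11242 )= 56210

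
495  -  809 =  - 314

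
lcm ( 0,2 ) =0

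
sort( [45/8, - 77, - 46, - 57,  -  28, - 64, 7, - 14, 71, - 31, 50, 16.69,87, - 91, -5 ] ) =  [ - 91, - 77, - 64, - 57 , - 46, - 31,- 28, - 14, - 5, 45/8  ,  7, 16.69,50, 71,87]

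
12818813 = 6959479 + 5859334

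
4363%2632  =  1731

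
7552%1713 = 700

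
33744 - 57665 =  - 23921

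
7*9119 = 63833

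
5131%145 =56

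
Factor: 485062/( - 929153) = - 2^1*283^1*857^1*929153^ ( - 1)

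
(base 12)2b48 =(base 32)4V8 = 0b1001111101000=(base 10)5096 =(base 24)8k8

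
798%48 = 30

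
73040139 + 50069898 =123110037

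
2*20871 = 41742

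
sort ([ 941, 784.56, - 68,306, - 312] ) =[ - 312, - 68,306, 784.56,941]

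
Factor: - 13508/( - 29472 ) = 2^( - 3)*3^( - 1 )*11^1 = 11/24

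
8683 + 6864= 15547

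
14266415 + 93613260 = 107879675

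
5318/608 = 2659/304  =  8.75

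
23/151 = 23/151= 0.15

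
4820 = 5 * 964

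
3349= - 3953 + 7302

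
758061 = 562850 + 195211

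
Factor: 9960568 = 2^3*61^1*20411^1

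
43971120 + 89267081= 133238201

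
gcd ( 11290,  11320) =10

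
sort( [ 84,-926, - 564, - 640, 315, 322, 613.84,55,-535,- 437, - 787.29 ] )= [ -926,-787.29,-640,  -  564,-535, - 437, 55, 84, 315,322, 613.84 ]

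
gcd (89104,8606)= 2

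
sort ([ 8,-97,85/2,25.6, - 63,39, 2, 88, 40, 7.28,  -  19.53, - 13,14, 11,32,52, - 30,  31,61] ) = [-97, - 63, - 30, -19.53, - 13,2,7.28,  8,11,14,  25.6,31, 32,39,40, 85/2,52,61,88]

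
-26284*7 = - 183988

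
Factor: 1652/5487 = 28/93= 2^2*3^ ( - 1 ) * 7^1 * 31^ (-1 )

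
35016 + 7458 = 42474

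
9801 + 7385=17186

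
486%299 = 187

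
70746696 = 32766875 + 37979821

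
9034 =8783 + 251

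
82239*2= 164478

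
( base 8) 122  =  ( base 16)52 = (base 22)3G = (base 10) 82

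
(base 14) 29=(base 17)23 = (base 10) 37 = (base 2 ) 100101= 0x25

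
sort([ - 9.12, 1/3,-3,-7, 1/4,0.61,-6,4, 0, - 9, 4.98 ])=[ - 9.12, - 9, - 7, -6,-3,0 , 1/4,1/3,0.61,  4 , 4.98]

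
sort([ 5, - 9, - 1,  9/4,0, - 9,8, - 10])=[-10, - 9, - 9, - 1 , 0, 9/4, 5 , 8]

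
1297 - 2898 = - 1601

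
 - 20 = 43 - 63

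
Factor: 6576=2^4*3^1*137^1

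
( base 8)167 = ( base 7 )230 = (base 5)434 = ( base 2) 1110111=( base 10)119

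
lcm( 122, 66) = 4026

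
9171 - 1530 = 7641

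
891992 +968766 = 1860758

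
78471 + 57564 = 136035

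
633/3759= 211/1253 =0.17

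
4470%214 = 190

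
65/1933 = 65/1933=0.03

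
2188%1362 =826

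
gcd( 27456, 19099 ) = 1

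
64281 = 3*21427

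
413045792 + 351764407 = 764810199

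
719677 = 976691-257014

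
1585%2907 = 1585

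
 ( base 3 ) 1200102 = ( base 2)10011001010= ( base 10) 1226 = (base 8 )2312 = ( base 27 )1IB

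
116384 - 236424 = -120040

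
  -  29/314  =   - 1+285/314 = - 0.09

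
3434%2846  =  588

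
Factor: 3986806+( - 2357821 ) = 1628985=3^1*5^1* 131^1*829^1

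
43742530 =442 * 98965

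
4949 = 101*49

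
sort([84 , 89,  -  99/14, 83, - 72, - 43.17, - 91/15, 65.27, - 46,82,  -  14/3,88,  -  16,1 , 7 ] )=[ - 72, - 46,-43.17, - 16,  -  99/14,-91/15,-14/3,1, 7,65.27, 82,  83, 84, 88 , 89 ] 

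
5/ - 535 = -1 + 106/107 = -  0.01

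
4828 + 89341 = 94169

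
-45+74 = 29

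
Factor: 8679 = 3^1*11^1*263^1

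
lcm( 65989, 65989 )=65989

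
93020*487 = 45300740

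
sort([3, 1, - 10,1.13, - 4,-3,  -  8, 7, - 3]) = [-10, - 8, - 4,  -  3,-3,1 , 1.13, 3, 7 ] 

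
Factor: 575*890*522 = 2^2*3^2*5^3*23^1*29^1*89^1 = 267133500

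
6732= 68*99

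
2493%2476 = 17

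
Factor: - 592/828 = -2^2 * 3^( - 2)*23^ ( - 1 )*37^1=- 148/207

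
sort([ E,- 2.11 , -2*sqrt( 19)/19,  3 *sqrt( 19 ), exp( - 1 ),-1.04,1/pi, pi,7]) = [ - 2.11,-1.04,  -  2* sqrt( 19 ) /19,1/pi, exp( - 1) , E,pi,  7,3*sqrt( 19) ]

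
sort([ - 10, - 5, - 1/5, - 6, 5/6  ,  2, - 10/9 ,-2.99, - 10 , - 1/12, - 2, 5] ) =[ - 10, - 10,-6,  -  5,- 2.99, - 2,-10/9, - 1/5, - 1/12,5/6, 2,5] 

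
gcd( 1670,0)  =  1670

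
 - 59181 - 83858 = -143039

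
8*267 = 2136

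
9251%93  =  44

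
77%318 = 77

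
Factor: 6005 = 5^1*1201^1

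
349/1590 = 349/1590 = 0.22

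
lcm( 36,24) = 72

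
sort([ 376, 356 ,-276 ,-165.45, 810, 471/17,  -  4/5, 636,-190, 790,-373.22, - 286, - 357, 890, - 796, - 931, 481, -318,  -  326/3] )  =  [ -931, - 796, - 373.22, - 357, - 318, - 286, - 276, - 190, - 165.45 ,-326/3, - 4/5, 471/17,356, 376,  481,636 , 790,810, 890 ] 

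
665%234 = 197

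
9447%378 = 375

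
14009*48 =672432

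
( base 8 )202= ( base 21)64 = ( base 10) 130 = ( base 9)154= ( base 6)334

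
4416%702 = 204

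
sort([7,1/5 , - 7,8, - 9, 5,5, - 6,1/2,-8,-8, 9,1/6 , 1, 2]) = [ - 9,-8, - 8, - 7  ,-6,1/6, 1/5, 1/2, 1,2, 5, 5,7, 8, 9]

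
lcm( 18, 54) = 54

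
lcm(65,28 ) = 1820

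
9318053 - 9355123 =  - 37070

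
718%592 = 126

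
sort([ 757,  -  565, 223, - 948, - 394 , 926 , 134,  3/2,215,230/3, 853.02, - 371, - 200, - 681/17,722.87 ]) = [ - 948, - 565, - 394, - 371,  -  200, - 681/17 , 3/2,  230/3, 134,215, 223, 722.87, 757 , 853.02, 926 ] 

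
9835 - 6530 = 3305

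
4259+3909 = 8168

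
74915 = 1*74915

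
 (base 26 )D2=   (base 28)C4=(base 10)340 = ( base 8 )524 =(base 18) 10G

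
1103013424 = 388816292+714197132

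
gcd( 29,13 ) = 1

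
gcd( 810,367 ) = 1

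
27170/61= 445 + 25/61 = 445.41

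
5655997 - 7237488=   -  1581491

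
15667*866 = 13567622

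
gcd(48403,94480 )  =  1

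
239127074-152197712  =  86929362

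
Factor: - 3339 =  -3^2*7^1 * 53^1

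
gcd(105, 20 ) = 5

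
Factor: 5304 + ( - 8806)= - 3502 = - 2^1*17^1*103^1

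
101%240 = 101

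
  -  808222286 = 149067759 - 957290045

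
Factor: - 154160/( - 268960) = 2^( - 1)*41^( - 1 )*47^1 = 47/82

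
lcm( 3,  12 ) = 12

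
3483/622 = 5 + 373/622 = 5.60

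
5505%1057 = 220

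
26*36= 936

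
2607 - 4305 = -1698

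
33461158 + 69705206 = 103166364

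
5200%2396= 408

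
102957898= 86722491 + 16235407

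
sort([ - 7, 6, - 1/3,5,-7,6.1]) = [ - 7 ,-7,  -  1/3,  5, 6,6.1 ]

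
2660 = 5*532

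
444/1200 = 37/100 = 0.37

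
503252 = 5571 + 497681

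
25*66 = 1650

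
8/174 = 4/87  =  0.05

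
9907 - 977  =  8930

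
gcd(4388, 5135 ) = 1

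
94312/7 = 13473 + 1/7  =  13473.14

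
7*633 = 4431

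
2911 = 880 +2031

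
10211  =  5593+4618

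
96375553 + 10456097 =106831650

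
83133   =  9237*9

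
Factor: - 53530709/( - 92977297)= 7^(-1) * 107^1 * 500287^1*13282471^( - 1 ) 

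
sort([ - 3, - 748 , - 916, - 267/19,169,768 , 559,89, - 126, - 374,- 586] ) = [ - 916, - 748 , - 586, - 374,-126, - 267/19,  -  3, 89,169, 559,  768] 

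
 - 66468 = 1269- 67737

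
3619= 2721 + 898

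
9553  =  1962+7591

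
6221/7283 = 6221/7283 =0.85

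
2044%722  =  600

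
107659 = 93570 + 14089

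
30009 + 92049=122058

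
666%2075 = 666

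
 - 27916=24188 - 52104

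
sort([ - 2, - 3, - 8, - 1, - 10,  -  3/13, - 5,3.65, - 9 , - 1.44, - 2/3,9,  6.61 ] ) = [ - 10 , - 9, - 8, - 5, -3, - 2, - 1.44 , - 1, - 2/3, - 3/13, 3.65,6.61, 9]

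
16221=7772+8449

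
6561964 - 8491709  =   - 1929745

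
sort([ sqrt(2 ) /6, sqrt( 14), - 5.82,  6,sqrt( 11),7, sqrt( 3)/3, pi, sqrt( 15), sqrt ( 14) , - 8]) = [ - 8, - 5.82, sqrt(2 )/6, sqrt( 3) /3 , pi, sqrt( 11 ),sqrt( 14), sqrt( 14),  sqrt ( 15 ),6,7]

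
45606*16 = 729696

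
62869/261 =240 + 229/261 = 240.88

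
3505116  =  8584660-5079544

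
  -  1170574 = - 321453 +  - 849121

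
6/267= 2/89 = 0.02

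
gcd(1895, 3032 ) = 379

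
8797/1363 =8797/1363 = 6.45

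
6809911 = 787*8653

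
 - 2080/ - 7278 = 1040/3639=0.29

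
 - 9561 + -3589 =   -  13150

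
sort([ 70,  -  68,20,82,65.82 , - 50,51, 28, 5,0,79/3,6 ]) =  [  -  68, - 50,0,5,6, 20, 79/3,28,51 , 65.82,70,  82]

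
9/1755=1/195 = 0.01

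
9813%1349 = 370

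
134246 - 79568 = 54678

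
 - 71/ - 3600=71/3600 = 0.02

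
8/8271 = 8/8271= 0.00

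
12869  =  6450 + 6419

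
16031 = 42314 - 26283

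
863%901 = 863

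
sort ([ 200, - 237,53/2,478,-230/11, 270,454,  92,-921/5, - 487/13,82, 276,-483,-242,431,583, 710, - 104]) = [  -  483,-242, - 237, - 921/5,-104 ,-487/13, - 230/11,53/2,82,  92, 200, 270 , 276 , 431,454,  478, 583,  710]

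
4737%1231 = 1044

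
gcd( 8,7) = 1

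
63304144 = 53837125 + 9467019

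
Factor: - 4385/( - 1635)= 877/327 = 3^( - 1) *109^(-1)*877^1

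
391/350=1+41/350 =1.12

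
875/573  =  875/573 = 1.53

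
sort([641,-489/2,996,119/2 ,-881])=[ - 881, - 489/2,119/2, 641,996]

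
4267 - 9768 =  - 5501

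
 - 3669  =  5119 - 8788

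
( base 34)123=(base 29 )1d9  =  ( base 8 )2313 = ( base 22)2bh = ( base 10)1227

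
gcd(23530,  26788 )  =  362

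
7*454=3178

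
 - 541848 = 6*( - 90308) 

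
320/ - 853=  - 1 +533/853  =  - 0.38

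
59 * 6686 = 394474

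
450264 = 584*771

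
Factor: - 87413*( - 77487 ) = 6773371131 = 3^1*23^1*61^1*1123^1*1433^1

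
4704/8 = 588 = 588.00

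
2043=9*227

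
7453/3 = 7453/3 = 2484.33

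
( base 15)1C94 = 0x1846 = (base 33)5NA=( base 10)6214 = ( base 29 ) 7B8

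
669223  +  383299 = 1052522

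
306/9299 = 18/547 = 0.03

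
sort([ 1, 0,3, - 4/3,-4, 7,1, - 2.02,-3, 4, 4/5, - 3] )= [ -4, - 3, - 3,-2.02,-4/3 , 0, 4/5,1, 1,3,  4, 7 ] 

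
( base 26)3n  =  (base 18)5b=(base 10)101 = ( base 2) 1100101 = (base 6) 245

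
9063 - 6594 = 2469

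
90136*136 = 12258496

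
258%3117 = 258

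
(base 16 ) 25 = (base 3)1101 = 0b100101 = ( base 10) 37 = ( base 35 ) 12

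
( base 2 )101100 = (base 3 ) 1122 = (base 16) 2c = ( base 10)44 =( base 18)28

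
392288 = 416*943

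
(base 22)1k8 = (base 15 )422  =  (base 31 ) U2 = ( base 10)932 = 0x3A4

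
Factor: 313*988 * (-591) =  - 2^2*3^1 * 13^1*19^1 * 197^1 * 313^1 =- 182763204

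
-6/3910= - 3/1955 =- 0.00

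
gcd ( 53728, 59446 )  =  2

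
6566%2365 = 1836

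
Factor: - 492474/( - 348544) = 2^( - 6)*3^1*7^(-1) * 211^1 = 633/448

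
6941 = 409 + 6532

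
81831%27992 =25847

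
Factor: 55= 5^1  *  11^1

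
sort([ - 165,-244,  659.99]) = [ - 244, -165,659.99]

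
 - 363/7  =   -52 + 1/7 = - 51.86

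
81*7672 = 621432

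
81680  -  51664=30016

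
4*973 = 3892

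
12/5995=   12/5995 = 0.00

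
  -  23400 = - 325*72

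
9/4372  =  9/4372 = 0.00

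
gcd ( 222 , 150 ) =6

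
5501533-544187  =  4957346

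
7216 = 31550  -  24334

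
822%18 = 12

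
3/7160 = 3/7160 = 0.00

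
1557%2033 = 1557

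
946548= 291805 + 654743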